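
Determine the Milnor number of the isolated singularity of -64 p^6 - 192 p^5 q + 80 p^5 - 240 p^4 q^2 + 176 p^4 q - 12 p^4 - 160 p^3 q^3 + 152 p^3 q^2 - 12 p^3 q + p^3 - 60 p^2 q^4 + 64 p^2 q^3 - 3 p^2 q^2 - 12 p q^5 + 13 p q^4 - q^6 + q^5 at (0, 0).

The Hessian of f at 0 has rank 0. Corank 2; j^3 = p^3 is a perfect cube, so E-series; the 5-jet and mu = 8 give E_8.

8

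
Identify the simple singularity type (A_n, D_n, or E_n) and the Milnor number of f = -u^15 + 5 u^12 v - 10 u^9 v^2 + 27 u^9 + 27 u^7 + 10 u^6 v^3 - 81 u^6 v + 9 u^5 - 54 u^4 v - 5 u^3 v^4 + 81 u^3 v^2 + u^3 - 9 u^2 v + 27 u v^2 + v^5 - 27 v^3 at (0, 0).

The Hessian of f at 0 has rank 0. Corank 2; j^3 = (u - 3*v)^3 is a perfect cube, so E-series; the 5-jet and mu = 8 give E_8.

Type E_8, Milnor number mu = 8.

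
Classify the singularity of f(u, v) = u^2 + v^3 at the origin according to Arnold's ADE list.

A2

The Hessian of f at 0 is [[2, 0], [0, 0]] with rank 1, so corank 1. A Groebner basis of the Jacobian ideal J(f) in C{u,v} is {v^2, u}; counting standard monomials gives mu = 2. Corank 1: A-series; mu = 2 gives A_2.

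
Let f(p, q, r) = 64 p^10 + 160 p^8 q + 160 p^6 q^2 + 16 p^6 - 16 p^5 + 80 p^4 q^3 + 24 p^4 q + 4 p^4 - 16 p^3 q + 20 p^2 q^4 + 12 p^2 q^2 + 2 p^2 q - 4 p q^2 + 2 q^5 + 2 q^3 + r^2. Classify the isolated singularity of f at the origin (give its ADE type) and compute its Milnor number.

The Hessian of f at 0 has rank 1. Corank 2; j^3 = 2*q*(p - q)^2 has shape L^2 M (L != M), so D-series; mu = 6 gives D_6.

Type D6, Milnor number mu = 6.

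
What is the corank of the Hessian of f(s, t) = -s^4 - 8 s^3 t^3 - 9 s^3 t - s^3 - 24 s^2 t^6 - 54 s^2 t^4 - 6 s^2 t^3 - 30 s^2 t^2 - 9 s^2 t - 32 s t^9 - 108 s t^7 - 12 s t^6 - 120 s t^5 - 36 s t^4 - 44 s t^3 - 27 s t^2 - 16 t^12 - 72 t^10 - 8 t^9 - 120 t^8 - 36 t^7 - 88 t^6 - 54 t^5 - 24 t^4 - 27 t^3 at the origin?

2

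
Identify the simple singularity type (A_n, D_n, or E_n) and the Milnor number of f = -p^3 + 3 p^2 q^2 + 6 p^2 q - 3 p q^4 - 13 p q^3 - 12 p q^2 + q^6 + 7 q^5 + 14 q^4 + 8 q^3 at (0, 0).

Type E_{7}, Milnor number mu = 7.

The Hessian of f at 0 is [[0, 0], [0, 0]] with rank 0, so corank 2. A Groebner basis of the Jacobian ideal J(f) in C{p,q} is {-p^2 + 4*p*q + q^4 - q^3/3 - 4*q^2, p^3 - 10*p^2 + 40*p*q - 34*q^3/3 - 40*q^2, p^2*q - 11*p^2/3 + 44*p*q/3 - 47*q^3/9 - 44*q^2/3, -p^2 + p*q^2 + 4*p*q - 7*q^3/3 - 4*q^2}; counting standard monomials gives mu = 7. Corank 2; j^3 = -(p - 2*q)^3 is a perfect cube, so E-series; the 4-jet and mu = 7 give E_7.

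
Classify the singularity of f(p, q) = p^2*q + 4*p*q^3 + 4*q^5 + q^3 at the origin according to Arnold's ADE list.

D_4

The Hessian of f at 0 has rank 0. Corank 2; j^3 = q*(p^2 + q^2) splits into three distinct lines over C (the quadratic factor has nonzero discriminant), so D_4.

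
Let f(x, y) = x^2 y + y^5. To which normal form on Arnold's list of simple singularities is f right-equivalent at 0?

The Hessian of f at 0 has rank 0. Corank 2; j^3 = x^2*y has shape L^2 M (L != M), so D-series; mu = 6 gives D_6.

D_{6}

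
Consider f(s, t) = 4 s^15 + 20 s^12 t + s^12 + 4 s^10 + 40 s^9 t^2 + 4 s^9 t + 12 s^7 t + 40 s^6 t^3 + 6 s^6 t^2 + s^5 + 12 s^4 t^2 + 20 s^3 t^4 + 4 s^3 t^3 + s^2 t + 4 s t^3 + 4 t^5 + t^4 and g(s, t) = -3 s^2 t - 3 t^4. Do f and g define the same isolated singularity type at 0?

The Hessian of f at 0 has rank 0. Corank 2; j^3 = s^2*t has shape L^2 M (L != M), so D-series; mu = 5 gives D_5. The Hessian of g at 0 has rank 0. Corank 2; j^3 = -3*s^2*t has shape L^2 M (L != M), so D-series; mu = 5 gives D_5. Both have type D_5, hence right-equivalent.

Yes.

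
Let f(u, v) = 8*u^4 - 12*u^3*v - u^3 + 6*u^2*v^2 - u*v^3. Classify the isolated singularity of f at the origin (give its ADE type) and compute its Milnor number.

Type E7, Milnor number mu = 7.

The Hessian of f at 0 has rank 0. Corank 2; j^3 = -u^3 is a perfect cube, so E-series; the 4-jet and mu = 7 give E_7.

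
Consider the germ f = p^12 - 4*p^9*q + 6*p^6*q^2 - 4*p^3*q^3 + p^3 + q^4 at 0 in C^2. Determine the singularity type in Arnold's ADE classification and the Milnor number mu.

Type E6, Milnor number mu = 6.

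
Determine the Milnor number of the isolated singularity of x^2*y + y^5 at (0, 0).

6

The Hessian of f at 0 is [[0, 0], [0, 0]] with rank 0, so corank 2. A Groebner basis of the Jacobian ideal J(f) in C{x,y} is {x^2/5 + y^4, x^3, x*y}; counting standard monomials gives mu = 6. Corank 2; j^3 = x^2*y has shape L^2 M (L != M), so D-series; mu = 6 gives D_6.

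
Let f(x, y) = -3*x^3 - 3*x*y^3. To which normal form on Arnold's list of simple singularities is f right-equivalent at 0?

E_{7}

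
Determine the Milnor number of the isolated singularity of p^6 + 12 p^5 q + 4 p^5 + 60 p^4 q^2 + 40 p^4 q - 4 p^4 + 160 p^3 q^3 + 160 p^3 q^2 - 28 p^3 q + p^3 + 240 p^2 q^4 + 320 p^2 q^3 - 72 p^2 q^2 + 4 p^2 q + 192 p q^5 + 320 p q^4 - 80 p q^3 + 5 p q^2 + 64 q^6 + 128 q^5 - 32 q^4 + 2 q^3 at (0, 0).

7

The Hessian of f at 0 has rank 0. Corank 2; j^3 = (p + q)^2*(p + 2*q) has shape L^2 M (L != M), so D-series; mu = 7 gives D_7.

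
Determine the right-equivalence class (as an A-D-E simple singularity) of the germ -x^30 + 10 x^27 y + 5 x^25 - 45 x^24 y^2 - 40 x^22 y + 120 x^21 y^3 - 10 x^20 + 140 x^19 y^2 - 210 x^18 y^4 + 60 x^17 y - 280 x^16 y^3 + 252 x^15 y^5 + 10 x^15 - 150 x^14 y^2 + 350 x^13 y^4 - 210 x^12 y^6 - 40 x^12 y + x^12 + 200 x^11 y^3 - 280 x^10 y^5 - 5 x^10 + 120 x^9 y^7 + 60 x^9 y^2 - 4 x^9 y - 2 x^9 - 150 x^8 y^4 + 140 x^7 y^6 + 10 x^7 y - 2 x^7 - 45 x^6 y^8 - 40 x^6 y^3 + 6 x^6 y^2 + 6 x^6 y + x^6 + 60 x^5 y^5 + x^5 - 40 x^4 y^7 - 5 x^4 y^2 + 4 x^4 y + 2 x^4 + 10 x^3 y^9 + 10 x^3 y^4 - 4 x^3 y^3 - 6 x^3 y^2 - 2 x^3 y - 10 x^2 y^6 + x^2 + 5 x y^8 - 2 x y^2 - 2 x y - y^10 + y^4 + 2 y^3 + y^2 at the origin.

A4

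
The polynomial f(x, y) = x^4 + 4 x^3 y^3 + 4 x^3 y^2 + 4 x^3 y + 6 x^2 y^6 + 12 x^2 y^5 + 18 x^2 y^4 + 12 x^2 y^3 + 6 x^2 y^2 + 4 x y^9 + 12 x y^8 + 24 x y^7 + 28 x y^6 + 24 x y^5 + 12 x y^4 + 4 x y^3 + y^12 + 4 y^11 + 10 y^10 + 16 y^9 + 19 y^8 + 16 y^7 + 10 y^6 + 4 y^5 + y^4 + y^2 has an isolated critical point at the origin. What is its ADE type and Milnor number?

The Hessian of f at 0 has rank 1. Corank 1: A-series; mu = 3 gives A_3.

Type A3, Milnor number mu = 3.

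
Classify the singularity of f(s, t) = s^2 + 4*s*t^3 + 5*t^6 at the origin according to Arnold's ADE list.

A5

The Hessian of f at 0 is [[2, 0], [0, 0]] with rank 1, so corank 1. A Groebner basis of the Jacobian ideal J(f) in C{s,t} is {s*t^2, s/2 + t^3, s^2}; counting standard monomials gives mu = 5. Corank 1: A-series; mu = 5 gives A_5.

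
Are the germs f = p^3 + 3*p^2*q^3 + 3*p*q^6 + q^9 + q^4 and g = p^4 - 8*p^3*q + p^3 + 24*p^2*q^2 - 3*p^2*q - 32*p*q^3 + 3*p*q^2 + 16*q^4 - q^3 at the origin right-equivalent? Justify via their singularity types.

The Hessian of f at 0 has rank 0. Corank 2; j^3 = p^3 is a perfect cube, so E-series; the 4-jet and mu = 6 give E_6. The Hessian of g at 0 has rank 0. Corank 2; j^3 = (p - q)^3 is a perfect cube, so E-series; the 4-jet and mu = 6 give E_6. Both have type E_6, hence right-equivalent.

Yes.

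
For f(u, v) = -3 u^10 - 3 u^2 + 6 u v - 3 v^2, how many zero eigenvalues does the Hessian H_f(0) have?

1

Hessian at 0 has rank 1.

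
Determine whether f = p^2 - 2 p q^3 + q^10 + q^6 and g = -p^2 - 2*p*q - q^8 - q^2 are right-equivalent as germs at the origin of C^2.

No.

The Hessian of f at 0 is [[2, 0], [0, 0]] with rank 1, so corank 1. A Groebner basis of the Jacobian ideal J(f) in C{p,q} is {p^3, -p + q^3}; counting standard monomials gives mu = 9. Corank 1: A-series; mu = 9 gives A_9. The Hessian of g at 0 is [[-2, -2], [-2, -2]] with rank 1, so corank 1. A Groebner basis of the Jacobian ideal J(g) in C{p,q} is {q^7, p + q}; counting standard monomials gives mu = 7. Corank 1: A-series; mu = 7 gives A_7. f is A_9 but g is A_7, hence not right-equivalent.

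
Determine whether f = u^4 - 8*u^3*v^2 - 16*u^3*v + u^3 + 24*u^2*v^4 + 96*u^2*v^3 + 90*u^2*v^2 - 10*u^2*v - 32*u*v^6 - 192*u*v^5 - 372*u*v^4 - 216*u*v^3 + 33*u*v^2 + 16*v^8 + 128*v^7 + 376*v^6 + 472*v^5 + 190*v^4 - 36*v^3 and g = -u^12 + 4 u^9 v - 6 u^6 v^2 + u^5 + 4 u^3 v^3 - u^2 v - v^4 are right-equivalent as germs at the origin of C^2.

Yes.

The Hessian of f at 0 has rank 0. Corank 2; j^3 = (u - 4*v)*(u - 3*v)^2 has shape L^2 M (L != M), so D-series; mu = 5 gives D_5. The Hessian of g at 0 has rank 0. Corank 2; j^3 = -u^2*v has shape L^2 M (L != M), so D-series; mu = 5 gives D_5. Both have type D_5, hence right-equivalent.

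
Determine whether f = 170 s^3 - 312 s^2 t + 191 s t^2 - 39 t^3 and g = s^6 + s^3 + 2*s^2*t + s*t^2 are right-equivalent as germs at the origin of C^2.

No.

The Hessian of f at 0 has rank 0. Corank 2; j^3 = (5*s - 3*t)*(34*s^2 - 42*s*t + 13*t^2) splits into three distinct lines over C (the quadratic factor has nonzero discriminant), so D_4. The Hessian of g at 0 has rank 0. Corank 2; j^3 = s*(s + t)^2 has shape L^2 M (L != M), so D-series; mu = 7 gives D_7. f is D_4 but g is D_7, hence not right-equivalent.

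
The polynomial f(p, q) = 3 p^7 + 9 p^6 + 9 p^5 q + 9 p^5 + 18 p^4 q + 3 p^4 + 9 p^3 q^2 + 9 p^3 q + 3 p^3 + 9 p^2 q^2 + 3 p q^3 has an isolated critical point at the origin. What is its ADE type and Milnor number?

Type E7, Milnor number mu = 7.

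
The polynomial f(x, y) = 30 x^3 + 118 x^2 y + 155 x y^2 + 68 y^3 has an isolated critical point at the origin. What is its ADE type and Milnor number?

Type D_4, Milnor number mu = 4.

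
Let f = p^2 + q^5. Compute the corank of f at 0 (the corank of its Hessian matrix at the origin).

The Hessian at 0 is [[2, 0], [0, 0]] of rank 1; hence corank 1.

1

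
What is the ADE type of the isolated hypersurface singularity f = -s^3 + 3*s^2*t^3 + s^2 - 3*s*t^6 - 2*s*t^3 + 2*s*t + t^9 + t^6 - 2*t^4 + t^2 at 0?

A_2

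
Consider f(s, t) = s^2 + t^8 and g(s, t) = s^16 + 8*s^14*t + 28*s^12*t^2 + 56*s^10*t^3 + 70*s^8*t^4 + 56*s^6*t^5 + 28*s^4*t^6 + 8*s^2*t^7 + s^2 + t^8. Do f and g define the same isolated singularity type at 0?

Yes.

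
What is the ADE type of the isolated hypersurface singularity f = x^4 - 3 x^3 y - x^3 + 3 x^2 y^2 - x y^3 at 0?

E7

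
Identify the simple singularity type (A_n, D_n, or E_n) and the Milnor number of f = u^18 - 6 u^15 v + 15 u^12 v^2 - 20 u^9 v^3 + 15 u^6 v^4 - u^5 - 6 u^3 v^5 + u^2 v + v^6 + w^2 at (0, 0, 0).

Type D7, Milnor number mu = 7.

The Hessian of f at 0 has rank 1. Corank 2; j^3 = u^2*v has shape L^2 M (L != M), so D-series; mu = 7 gives D_7.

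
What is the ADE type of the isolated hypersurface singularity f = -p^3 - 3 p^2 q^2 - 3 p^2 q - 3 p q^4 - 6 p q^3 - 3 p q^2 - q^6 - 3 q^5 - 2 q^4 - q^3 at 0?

The Hessian of f at 0 has rank 0. Corank 2; j^3 = -(p + q)^3 is a perfect cube, so E-series; the 4-jet and mu = 6 give E_6.

E6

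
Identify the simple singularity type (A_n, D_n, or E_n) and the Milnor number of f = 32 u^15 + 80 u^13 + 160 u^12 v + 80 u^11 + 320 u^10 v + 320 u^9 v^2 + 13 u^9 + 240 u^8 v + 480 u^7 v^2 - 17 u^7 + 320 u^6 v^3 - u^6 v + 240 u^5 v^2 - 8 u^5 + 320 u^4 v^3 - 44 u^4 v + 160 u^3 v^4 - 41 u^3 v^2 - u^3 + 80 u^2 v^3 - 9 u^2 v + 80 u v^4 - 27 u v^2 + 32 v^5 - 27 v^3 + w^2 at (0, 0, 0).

The Hessian of f at 0 has rank 1. Corank 2; j^3 = -(u + 3*v)^3 is a perfect cube, so E-series; the 5-jet and mu = 8 give E_8.

Type E_{8}, Milnor number mu = 8.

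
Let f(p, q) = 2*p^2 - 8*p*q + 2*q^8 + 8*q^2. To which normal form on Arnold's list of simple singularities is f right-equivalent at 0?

A7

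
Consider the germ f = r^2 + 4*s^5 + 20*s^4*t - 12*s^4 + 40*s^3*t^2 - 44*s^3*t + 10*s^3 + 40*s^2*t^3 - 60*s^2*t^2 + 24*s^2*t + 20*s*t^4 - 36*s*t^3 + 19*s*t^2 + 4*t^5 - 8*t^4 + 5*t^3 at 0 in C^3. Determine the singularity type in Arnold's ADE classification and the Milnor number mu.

Type D4, Milnor number mu = 4.

The Hessian of f at 0 has rank 1. Corank 2; j^3 = (s + t)*(10*s^2 + 14*s*t + 5*t^2) splits into three distinct lines over C (the quadratic factor has nonzero discriminant), so D_4.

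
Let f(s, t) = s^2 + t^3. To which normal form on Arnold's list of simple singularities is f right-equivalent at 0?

A2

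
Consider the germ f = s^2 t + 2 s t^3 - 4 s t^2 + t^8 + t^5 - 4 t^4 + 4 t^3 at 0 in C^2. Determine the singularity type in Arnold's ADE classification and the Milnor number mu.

Type D9, Milnor number mu = 9.

The Hessian of f at 0 is [[0, 0], [0, 0]] with rank 0, so corank 2. A Groebner basis of the Jacobian ideal J(f) in C{s,t} is {s^4 + 24*s^3 - 112*s^2*t - s^2 + 175*s*t^2 + 98*s*t - 192*t^2, s^3*t + 6*s^3 - 24*s^2*t - s^2/8 + 255*s*t^2/8 + 65*s*t/4 - 32*t^2, s^3 + s^2*t^2 - 2*s^2*t, s*t + t^3 - 2*t^2}; counting standard monomials gives mu = 9. Corank 2; j^3 = t*(s - 2*t)^2 has shape L^2 M (L != M), so D-series; mu = 9 gives D_9.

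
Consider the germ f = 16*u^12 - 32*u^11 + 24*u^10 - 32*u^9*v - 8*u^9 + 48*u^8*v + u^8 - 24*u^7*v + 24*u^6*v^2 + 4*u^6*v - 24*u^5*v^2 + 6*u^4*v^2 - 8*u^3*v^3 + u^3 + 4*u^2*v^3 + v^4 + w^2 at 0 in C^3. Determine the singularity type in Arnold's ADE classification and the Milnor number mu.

Type E6, Milnor number mu = 6.

The Hessian of f at 0 is [[0, 0, 0], [0, 0, 0], [0, 0, 2]] with rank 1, so corank 2. A Groebner basis of the Jacobian ideal J(f) in C{u,v,w} is {v^3, u^2, w}; counting standard monomials gives mu = 6. Corank 2; j^3 = u^3 is a perfect cube, so E-series; the 4-jet and mu = 6 give E_6.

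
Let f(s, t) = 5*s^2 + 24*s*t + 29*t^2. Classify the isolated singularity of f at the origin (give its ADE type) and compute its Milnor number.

Type A1, Milnor number mu = 1.

The Hessian of f at 0 is [[10, 24], [24, 58]] with rank 2, so corank 0. A Groebner basis of the Jacobian ideal J(f) in C{s,t} is {s, t}; counting standard monomials gives mu = 1. Corank 0: nondegenerate Morse point, so A_1.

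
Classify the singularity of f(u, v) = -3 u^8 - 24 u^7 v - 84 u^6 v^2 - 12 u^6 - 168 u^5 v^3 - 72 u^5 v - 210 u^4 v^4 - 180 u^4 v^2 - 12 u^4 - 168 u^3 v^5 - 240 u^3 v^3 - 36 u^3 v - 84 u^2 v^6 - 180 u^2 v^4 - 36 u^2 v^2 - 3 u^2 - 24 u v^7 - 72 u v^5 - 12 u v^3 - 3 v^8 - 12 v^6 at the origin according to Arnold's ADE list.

The Hessian of f at 0 has rank 1. Corank 1: A-series; mu = 7 gives A_7.

A7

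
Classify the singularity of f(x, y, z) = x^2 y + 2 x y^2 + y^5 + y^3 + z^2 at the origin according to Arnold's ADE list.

The Hessian of f at 0 has rank 1. Corank 2; j^3 = y*(x + y)^2 has shape L^2 M (L != M), so D-series; mu = 6 gives D_6.

D_6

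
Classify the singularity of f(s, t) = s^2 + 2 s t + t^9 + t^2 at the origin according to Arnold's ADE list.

The Hessian of f at 0 has rank 1. Corank 1: A-series; mu = 8 gives A_8.

A8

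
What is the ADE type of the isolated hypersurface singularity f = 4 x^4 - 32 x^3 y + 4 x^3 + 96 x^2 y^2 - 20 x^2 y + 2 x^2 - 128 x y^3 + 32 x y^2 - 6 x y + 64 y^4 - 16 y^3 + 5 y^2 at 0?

The Hessian of f at 0 is [[4, -6], [-6, 10]] with rank 2, so corank 0. A Groebner basis of the Jacobian ideal J(f) in C{x,y} is {x, y}; counting standard monomials gives mu = 1. Corank 0: nondegenerate Morse point, so A_1.

A1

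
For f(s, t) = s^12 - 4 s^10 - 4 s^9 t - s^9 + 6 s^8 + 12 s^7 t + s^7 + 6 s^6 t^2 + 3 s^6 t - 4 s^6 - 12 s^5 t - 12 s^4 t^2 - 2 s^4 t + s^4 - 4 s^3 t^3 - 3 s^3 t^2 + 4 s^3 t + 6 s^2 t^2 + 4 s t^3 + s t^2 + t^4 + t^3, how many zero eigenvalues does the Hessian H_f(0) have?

2

Hessian at 0 has rank 0.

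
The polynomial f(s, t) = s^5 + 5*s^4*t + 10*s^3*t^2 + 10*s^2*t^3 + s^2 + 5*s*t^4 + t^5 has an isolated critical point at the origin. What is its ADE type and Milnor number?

Type A_{4}, Milnor number mu = 4.

The Hessian of f at 0 has rank 1. Corank 1: A-series; mu = 4 gives A_4.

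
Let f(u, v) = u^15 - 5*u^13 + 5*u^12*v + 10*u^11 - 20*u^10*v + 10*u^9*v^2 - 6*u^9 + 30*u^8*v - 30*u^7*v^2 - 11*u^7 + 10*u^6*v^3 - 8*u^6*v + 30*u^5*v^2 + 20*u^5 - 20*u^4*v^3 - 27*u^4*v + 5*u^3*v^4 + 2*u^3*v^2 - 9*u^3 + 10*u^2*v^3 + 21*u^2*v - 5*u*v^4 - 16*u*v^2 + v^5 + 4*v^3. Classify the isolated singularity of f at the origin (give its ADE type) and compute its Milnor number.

The Hessian of f at 0 is [[0, 0], [0, 0]] with rank 0, so corank 2. A Groebner basis of the Jacobian ideal J(f) in C{u,v} is {-243*u*v/43 + v^4 + 162*v^2/43, u*v^2 - 2*v^3/3, u^2 - 167*u*v/129 + 18*v^2/43}; counting standard monomials gives mu = 6. Corank 2; j^3 = -(u - v)*(3*u - 2*v)^2 has shape L^2 M (L != M), so D-series; mu = 6 gives D_6.

Type D_{6}, Milnor number mu = 6.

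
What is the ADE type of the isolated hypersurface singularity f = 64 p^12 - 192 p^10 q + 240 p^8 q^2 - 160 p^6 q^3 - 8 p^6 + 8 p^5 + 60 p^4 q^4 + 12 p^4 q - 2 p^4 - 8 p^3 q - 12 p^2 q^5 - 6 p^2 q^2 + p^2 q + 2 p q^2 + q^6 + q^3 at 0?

D_7

The Hessian of f at 0 is [[0, 0], [0, 0]] with rank 0, so corank 2. A Groebner basis of the Jacobian ideal J(f) in C{p,q} is {5*p^2/18 + 59*p*q/72 + q^4 - 19*q^3/36 + 13*q^2/24, p^3 - p^2/3 - p*q/12 - q^3/6 + q^2/4, p^2*q - p*q/2 - q^2/2, p^2/9 + p*q^2 + 19*p*q/36 + 7*q^3/18 + 5*q^2/12}; counting standard monomials gives mu = 7. Corank 2; j^3 = q*(p + q)^2 has shape L^2 M (L != M), so D-series; mu = 7 gives D_7.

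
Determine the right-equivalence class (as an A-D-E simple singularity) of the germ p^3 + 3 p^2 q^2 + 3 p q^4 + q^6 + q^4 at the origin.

The Hessian of f at 0 is [[0, 0], [0, 0]] with rank 0, so corank 2. A Groebner basis of the Jacobian ideal J(f) in C{p,q} is {p^3, p^2*q, p^2/2 + p*q^2, q^3}; counting standard monomials gives mu = 6. Corank 2; j^3 = p^3 is a perfect cube, so E-series; the 4-jet and mu = 6 give E_6.

E_6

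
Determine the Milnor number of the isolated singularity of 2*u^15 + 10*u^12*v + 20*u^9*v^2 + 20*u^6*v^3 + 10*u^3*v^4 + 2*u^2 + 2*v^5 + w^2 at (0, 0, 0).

4

The Hessian of f at 0 has rank 2. Corank 1: A-series; mu = 4 gives A_4.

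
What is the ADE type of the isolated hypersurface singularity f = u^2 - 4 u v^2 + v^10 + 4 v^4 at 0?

The Hessian of f at 0 has rank 1. Corank 1: A-series; mu = 9 gives A_9.

A_{9}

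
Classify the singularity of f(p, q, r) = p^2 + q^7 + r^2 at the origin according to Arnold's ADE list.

The Hessian of f at 0 has rank 2. Corank 1: A-series; mu = 6 gives A_6.

A_6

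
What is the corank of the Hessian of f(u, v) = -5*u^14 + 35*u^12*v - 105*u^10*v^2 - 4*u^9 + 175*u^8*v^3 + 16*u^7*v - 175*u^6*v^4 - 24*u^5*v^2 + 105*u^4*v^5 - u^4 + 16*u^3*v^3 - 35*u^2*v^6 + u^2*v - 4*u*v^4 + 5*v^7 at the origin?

The Hessian at 0 is [[0, 0], [0, 0]] of rank 0; hence corank 2.

2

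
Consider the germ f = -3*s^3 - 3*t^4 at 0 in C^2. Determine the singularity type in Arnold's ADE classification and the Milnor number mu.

The Hessian of f at 0 has rank 0. Corank 2; j^3 = -3*s^3 is a perfect cube, so E-series; the 4-jet and mu = 6 give E_6.

Type E6, Milnor number mu = 6.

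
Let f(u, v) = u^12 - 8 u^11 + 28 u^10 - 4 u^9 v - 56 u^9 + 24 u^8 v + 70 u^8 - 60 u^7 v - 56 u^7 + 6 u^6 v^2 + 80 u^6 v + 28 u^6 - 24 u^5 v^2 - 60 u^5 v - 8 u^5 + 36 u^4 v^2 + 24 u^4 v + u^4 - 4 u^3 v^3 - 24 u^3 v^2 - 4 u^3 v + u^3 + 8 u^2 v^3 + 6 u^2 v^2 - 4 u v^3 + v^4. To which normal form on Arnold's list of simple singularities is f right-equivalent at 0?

E_6

The Hessian of f at 0 has rank 0. Corank 2; j^3 = u^3 is a perfect cube, so E-series; the 4-jet and mu = 6 give E_6.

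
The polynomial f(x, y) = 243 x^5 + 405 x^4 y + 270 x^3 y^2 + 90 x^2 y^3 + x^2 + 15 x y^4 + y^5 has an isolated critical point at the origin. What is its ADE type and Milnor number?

The Hessian of f at 0 has rank 1. Corank 1: A-series; mu = 4 gives A_4.

Type A4, Milnor number mu = 4.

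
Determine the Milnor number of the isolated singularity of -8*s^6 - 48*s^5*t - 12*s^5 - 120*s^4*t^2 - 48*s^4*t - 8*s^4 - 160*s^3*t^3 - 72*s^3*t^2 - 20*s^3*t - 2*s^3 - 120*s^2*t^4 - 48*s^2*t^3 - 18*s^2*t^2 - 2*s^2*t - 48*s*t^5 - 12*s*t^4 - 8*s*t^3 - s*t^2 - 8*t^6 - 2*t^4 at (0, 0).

4

The Hessian of f at 0 has rank 0. Corank 2; j^3 = -s*(2*s^2 + 2*s*t + t^2) splits into three distinct lines over C (the quadratic factor has nonzero discriminant), so D_4.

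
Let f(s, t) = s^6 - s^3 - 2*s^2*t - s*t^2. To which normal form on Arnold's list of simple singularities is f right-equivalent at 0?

D_{7}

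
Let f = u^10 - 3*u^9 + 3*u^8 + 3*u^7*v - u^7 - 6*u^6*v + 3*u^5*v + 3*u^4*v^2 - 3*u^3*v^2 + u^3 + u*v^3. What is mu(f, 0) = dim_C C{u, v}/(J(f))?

The Hessian of f at 0 is [[0, 0], [0, 0]] with rank 0, so corank 2. A Groebner basis of the Jacobian ideal J(f) in C{u,v} is {u^3, u*v^2, 3*u^2 + v^3}; counting standard monomials gives mu = 7. Corank 2; j^3 = u^3 is a perfect cube, so E-series; the 4-jet and mu = 7 give E_7.

7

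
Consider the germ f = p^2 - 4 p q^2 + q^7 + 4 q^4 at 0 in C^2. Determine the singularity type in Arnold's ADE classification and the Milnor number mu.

Type A6, Milnor number mu = 6.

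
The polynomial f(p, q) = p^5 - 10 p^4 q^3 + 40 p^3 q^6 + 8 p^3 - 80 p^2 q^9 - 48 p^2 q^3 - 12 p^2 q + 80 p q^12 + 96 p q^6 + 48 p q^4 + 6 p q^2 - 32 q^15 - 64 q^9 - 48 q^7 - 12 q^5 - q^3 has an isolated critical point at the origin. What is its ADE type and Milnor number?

The Hessian of f at 0 is [[0, 0], [0, 0]] with rank 0, so corank 2. A Groebner basis of the Jacobian ideal J(f) in C{p,q} is {3*p^2/4 + p*q^3 - 3*p*q/4 + 3*q^2/16, 2*p^2 - 2*p*q + q^4 + q^2/2, p^3 - 3*p*q^2/4 + q^3/4, p^2*q - p*q^2 + q^3/4}; counting standard monomials gives mu = 8. Corank 2; j^3 = (2*p - q)^3 is a perfect cube, so E-series; the 5-jet and mu = 8 give E_8.

Type E8, Milnor number mu = 8.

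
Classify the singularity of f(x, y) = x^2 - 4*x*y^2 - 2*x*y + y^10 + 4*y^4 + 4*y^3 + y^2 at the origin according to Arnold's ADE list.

The Hessian of f at 0 is [[2, -2], [-2, 2]] with rank 1, so corank 1. A Groebner basis of the Jacobian ideal J(f) in C{x,y} is {x^5 - 5*x^4 + 15*x^3*y - 35*x^3/4 + 27*x^2*y/2 - 23*x^2/8 + 27*x*y/8 - x/4 + y/4, x^4*y - 2*x^4 + 5*x^3*y - 5*x^3/2 + 15*x^2*y/4 - 3*x^2/4 + 7*x*y/8 - x/16 + y/16, -x/2 + y^2 + y/2}; counting standard monomials gives mu = 9. Corank 1: A-series; mu = 9 gives A_9.

A_{9}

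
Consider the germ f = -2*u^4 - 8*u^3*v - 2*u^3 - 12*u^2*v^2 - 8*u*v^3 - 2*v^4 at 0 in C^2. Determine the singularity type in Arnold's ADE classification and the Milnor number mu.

The Hessian of f at 0 is [[0, 0], [0, 0]] with rank 0, so corank 2. A Groebner basis of the Jacobian ideal J(f) in C{u,v} is {v^4, u*v^2 + v^3/3, u^2}; counting standard monomials gives mu = 6. Corank 2; j^3 = -2*u^3 is a perfect cube, so E-series; the 4-jet and mu = 6 give E_6.

Type E_6, Milnor number mu = 6.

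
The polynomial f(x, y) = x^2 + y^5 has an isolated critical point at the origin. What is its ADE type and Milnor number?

Type A_{4}, Milnor number mu = 4.

The Hessian of f at 0 has rank 1. Corank 1: A-series; mu = 4 gives A_4.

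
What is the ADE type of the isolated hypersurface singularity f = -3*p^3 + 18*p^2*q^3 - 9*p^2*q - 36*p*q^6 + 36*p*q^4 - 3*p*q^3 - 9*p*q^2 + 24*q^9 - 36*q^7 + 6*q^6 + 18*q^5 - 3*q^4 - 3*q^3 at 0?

E7

The Hessian of f at 0 has rank 0. Corank 2; j^3 = -3*(p + q)^3 is a perfect cube, so E-series; the 4-jet and mu = 7 give E_7.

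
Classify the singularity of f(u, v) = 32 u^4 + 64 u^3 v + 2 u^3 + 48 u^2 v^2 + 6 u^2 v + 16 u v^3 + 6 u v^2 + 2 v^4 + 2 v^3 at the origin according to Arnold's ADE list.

E_6

The Hessian of f at 0 is [[0, 0], [0, 0]] with rank 0, so corank 2. A Groebner basis of the Jacobian ideal J(f) in C{u,v} is {v^4, u*v^2 + 5*v^3/6, u^2 + 2*u*v + v^2}; counting standard monomials gives mu = 6. Corank 2; j^3 = 2*(u + v)^3 is a perfect cube, so E-series; the 4-jet and mu = 6 give E_6.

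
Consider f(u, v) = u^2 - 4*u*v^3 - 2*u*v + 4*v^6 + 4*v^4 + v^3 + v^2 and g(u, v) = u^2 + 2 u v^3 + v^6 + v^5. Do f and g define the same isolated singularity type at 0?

No.

The Hessian of f at 0 has rank 1. Corank 1: A-series; mu = 2 gives A_2. The Hessian of g at 0 has rank 1. Corank 1: A-series; mu = 4 gives A_4. f is A_2 but g is A_4, hence not right-equivalent.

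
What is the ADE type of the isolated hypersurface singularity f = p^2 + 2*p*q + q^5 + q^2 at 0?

The Hessian of f at 0 has rank 1. Corank 1: A-series; mu = 4 gives A_4.

A4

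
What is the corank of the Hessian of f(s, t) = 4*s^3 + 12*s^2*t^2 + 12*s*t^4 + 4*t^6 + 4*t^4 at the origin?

2

The Hessian at 0 is [[0, 0], [0, 0]] of rank 0; hence corank 2.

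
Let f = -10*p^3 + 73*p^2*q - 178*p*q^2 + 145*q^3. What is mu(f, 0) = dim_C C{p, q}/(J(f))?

4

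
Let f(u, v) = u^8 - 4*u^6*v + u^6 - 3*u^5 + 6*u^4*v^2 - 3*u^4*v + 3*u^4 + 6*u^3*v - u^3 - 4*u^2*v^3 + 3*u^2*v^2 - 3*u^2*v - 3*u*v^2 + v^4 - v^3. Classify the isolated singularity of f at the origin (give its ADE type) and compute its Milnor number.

Type E_{6}, Milnor number mu = 6.

The Hessian of f at 0 has rank 0. Corank 2; j^3 = -(u + v)^3 is a perfect cube, so E-series; the 4-jet and mu = 6 give E_6.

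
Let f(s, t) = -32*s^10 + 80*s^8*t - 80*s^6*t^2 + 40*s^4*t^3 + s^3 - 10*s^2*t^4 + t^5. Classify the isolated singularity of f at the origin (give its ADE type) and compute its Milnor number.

Type E_{8}, Milnor number mu = 8.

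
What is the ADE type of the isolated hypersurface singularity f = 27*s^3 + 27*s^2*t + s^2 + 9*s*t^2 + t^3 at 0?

A2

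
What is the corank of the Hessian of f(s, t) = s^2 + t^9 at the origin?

The Hessian at 0 is [[2, 0], [0, 0]] of rank 1; hence corank 1.

1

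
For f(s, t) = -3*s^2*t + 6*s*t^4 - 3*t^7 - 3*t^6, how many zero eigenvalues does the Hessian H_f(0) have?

2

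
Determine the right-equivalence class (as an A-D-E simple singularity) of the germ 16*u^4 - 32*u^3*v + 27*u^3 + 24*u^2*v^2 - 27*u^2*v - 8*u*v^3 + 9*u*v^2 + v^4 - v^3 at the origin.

E6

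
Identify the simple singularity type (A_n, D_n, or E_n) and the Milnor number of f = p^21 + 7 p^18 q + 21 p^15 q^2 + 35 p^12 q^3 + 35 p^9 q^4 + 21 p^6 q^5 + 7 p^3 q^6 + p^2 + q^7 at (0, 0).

Type A_6, Milnor number mu = 6.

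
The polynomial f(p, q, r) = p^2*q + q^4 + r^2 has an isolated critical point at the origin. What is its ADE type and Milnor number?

Type D5, Milnor number mu = 5.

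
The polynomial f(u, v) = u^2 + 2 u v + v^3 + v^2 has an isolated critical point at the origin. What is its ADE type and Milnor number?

Type A_2, Milnor number mu = 2.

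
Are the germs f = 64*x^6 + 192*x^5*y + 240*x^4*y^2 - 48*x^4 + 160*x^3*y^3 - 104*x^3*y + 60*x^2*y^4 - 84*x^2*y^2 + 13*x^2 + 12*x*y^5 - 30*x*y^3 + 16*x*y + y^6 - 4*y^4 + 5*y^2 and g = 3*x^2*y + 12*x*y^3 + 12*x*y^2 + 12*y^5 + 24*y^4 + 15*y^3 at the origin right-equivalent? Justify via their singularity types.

No.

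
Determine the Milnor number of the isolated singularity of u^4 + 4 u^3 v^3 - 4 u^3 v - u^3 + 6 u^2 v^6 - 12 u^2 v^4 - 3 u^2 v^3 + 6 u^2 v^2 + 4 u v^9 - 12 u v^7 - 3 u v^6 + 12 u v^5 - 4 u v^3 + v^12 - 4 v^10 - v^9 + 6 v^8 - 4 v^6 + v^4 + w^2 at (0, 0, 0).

6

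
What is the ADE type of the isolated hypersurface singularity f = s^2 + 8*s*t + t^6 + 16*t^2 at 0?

The Hessian of f at 0 is [[2, 8], [8, 32]] with rank 1, so corank 1. A Groebner basis of the Jacobian ideal J(f) in C{s,t} is {t^5, s + 4*t}; counting standard monomials gives mu = 5. Corank 1: A-series; mu = 5 gives A_5.

A_5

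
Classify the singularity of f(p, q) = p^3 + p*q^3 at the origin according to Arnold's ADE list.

E_{7}

The Hessian of f at 0 has rank 0. Corank 2; j^3 = p^3 is a perfect cube, so E-series; the 4-jet and mu = 7 give E_7.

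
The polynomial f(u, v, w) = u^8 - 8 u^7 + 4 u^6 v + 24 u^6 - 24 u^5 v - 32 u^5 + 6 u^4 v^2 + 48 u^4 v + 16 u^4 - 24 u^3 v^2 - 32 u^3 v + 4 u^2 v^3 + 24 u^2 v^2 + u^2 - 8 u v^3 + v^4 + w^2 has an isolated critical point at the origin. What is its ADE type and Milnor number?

Type A_3, Milnor number mu = 3.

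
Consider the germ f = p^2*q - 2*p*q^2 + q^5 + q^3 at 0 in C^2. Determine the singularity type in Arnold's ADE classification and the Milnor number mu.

The Hessian of f at 0 is [[0, 0], [0, 0]] with rank 0, so corank 2. A Groebner basis of the Jacobian ideal J(f) in C{p,q} is {p^2/5 + q^4 - q^2/5, p^3 - q^3, p*q - q^2}; counting standard monomials gives mu = 6. Corank 2; j^3 = q*(p - q)^2 has shape L^2 M (L != M), so D-series; mu = 6 gives D_6.

Type D6, Milnor number mu = 6.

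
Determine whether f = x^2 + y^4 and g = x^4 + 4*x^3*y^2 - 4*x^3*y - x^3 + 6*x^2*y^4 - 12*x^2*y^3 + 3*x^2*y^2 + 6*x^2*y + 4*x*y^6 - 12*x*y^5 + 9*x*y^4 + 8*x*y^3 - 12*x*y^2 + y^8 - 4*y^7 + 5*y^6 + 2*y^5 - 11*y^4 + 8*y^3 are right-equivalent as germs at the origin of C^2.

The Hessian of f at 0 has rank 1. Corank 1: A-series; mu = 3 gives A_3. The Hessian of g at 0 has rank 0. Corank 2; j^3 = -(x - 2*y)^3 is a perfect cube, so E-series; the 4-jet and mu = 6 give E_6. f is A_3 but g is E_6, hence not right-equivalent.

No.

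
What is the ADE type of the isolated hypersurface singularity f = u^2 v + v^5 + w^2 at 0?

D6

The Hessian of f at 0 has rank 1. Corank 2; j^3 = u^2*v has shape L^2 M (L != M), so D-series; mu = 6 gives D_6.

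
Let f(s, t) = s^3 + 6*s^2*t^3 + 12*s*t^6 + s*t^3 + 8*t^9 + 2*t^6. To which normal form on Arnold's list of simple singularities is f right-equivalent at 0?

E7

The Hessian of f at 0 is [[0, 0], [0, 0]] with rank 0, so corank 2. A Groebner basis of the Jacobian ideal J(f) in C{s,t} is {s^3, s*t^2, 3*s^2 + t^3}; counting standard monomials gives mu = 7. Corank 2; j^3 = s^3 is a perfect cube, so E-series; the 4-jet and mu = 7 give E_7.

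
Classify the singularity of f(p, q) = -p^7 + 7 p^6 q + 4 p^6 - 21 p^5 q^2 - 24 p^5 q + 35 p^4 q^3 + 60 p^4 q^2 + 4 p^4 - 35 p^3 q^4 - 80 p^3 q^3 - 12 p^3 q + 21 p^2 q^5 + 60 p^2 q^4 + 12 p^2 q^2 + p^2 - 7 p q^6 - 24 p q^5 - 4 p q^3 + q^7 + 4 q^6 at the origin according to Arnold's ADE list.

The Hessian of f at 0 is [[2, 0], [0, 0]] with rank 1, so corank 1. A Groebner basis of the Jacobian ideal J(f) in C{p,q} is {-p*q/2 + q^4, p*q^2 + p/6 - q^3/3, p^2}; counting standard monomials gives mu = 6. Corank 1: A-series; mu = 6 gives A_6.

A_{6}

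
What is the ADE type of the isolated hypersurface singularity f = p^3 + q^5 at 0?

E_{8}

The Hessian of f at 0 is [[0, 0], [0, 0]] with rank 0, so corank 2. A Groebner basis of the Jacobian ideal J(f) in C{p,q} is {q^4, p^2}; counting standard monomials gives mu = 8. Corank 2; j^3 = p^3 is a perfect cube, so E-series; the 5-jet and mu = 8 give E_8.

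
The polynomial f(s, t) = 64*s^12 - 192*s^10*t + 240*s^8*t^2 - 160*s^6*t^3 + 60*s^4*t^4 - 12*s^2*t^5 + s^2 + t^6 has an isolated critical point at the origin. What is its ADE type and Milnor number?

Type A_{5}, Milnor number mu = 5.

The Hessian of f at 0 is [[2, 0], [0, 0]] with rank 1, so corank 1. A Groebner basis of the Jacobian ideal J(f) in C{s,t} is {t^5, s}; counting standard monomials gives mu = 5. Corank 1: A-series; mu = 5 gives A_5.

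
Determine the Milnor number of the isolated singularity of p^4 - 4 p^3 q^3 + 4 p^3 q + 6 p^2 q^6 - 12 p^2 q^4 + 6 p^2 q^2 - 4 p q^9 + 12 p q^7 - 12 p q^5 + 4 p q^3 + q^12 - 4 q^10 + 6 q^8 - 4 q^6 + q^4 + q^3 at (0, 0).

The Hessian of f at 0 is [[0, 0], [0, 0]] with rank 0, so corank 2. A Groebner basis of the Jacobian ideal J(f) in C{p,q} is {p^3 + 3*p^2*q, q^2}; counting standard monomials gives mu = 6. Corank 2; j^3 = q^3 is a perfect cube, so E-series; the 4-jet and mu = 6 give E_6.

6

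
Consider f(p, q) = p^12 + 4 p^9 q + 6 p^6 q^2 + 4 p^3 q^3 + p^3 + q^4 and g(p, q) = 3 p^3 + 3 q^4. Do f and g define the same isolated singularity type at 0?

The Hessian of f at 0 is [[0, 0], [0, 0]] with rank 0, so corank 2. A Groebner basis of the Jacobian ideal J(f) in C{p,q} is {q^3, p^2}; counting standard monomials gives mu = 6. Corank 2; j^3 = p^3 is a perfect cube, so E-series; the 4-jet and mu = 6 give E_6. The Hessian of g at 0 is [[0, 0], [0, 0]] with rank 0, so corank 2. A Groebner basis of the Jacobian ideal J(g) in C{p,q} is {q^3, p^2}; counting standard monomials gives mu = 6. Corank 2; j^3 = 3*p^3 is a perfect cube, so E-series; the 4-jet and mu = 6 give E_6. Both have type E_6, hence right-equivalent.

Yes.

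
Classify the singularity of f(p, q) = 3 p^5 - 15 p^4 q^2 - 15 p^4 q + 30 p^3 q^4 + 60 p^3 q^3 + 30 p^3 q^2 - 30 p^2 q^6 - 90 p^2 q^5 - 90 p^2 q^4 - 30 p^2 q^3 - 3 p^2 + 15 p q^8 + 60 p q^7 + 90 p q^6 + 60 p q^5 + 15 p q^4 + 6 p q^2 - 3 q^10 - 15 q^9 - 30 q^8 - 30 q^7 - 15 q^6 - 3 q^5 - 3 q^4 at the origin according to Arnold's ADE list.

The Hessian of f at 0 is [[-6, 0], [0, 0]] with rank 1, so corank 1. A Groebner basis of the Jacobian ideal J(f) in C{p,q} is {p^2, -p + q^2}; counting standard monomials gives mu = 4. Corank 1: A-series; mu = 4 gives A_4.

A4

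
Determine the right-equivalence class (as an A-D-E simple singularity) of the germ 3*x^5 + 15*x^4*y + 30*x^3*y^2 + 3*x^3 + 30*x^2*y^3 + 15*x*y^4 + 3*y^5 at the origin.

The Hessian of f at 0 is [[0, 0], [0, 0]] with rank 0, so corank 2. A Groebner basis of the Jacobian ideal J(f) in C{x,y} is {y^5, x*y^3 + y^4/4, x^2}; counting standard monomials gives mu = 8. Corank 2; j^3 = 3*x^3 is a perfect cube, so E-series; the 5-jet and mu = 8 give E_8.

E8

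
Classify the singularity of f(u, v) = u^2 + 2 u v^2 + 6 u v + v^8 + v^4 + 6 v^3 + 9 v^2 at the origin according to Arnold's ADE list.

A_7

The Hessian of f at 0 has rank 1. Corank 1: A-series; mu = 7 gives A_7.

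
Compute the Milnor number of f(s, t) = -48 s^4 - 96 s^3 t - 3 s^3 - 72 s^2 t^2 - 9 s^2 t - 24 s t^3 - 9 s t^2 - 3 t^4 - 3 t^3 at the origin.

The Hessian of f at 0 has rank 0. Corank 2; j^3 = -3*(s + t)^3 is a perfect cube, so E-series; the 4-jet and mu = 6 give E_6.

6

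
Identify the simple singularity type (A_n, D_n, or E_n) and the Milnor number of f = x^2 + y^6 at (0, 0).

The Hessian of f at 0 is [[2, 0], [0, 0]] with rank 1, so corank 1. A Groebner basis of the Jacobian ideal J(f) in C{x,y} is {y^5, x}; counting standard monomials gives mu = 5. Corank 1: A-series; mu = 5 gives A_5.

Type A_5, Milnor number mu = 5.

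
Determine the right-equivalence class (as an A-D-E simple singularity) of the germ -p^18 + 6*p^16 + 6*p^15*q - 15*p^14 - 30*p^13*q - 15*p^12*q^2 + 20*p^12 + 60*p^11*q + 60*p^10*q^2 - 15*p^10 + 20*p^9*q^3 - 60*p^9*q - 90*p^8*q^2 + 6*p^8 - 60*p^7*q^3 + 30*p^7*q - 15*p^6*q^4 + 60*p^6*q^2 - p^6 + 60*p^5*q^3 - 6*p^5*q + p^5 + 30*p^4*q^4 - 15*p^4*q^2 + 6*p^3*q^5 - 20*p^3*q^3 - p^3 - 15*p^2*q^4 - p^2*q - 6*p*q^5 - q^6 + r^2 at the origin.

D_7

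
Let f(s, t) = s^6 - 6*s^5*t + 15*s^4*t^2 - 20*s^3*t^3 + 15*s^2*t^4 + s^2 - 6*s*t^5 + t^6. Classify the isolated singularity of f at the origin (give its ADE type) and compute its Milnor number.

The Hessian of f at 0 has rank 1. Corank 1: A-series; mu = 5 gives A_5.

Type A5, Milnor number mu = 5.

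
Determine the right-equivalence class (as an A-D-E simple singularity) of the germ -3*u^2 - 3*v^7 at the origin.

The Hessian of f at 0 is [[-6, 0], [0, 0]] with rank 1, so corank 1. A Groebner basis of the Jacobian ideal J(f) in C{u,v} is {v^6, u}; counting standard monomials gives mu = 6. Corank 1: A-series; mu = 6 gives A_6.

A_6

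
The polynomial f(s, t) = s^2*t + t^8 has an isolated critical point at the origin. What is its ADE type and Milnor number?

The Hessian of f at 0 is [[0, 0], [0, 0]] with rank 0, so corank 2. A Groebner basis of the Jacobian ideal J(f) in C{s,t} is {s^2/8 + t^7, s^3, s*t}; counting standard monomials gives mu = 9. Corank 2; j^3 = s^2*t has shape L^2 M (L != M), so D-series; mu = 9 gives D_9.

Type D_{9}, Milnor number mu = 9.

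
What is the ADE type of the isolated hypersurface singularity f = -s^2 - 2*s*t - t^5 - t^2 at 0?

The Hessian of f at 0 is [[-2, -2], [-2, -2]] with rank 1, so corank 1. A Groebner basis of the Jacobian ideal J(f) in C{s,t} is {t^4, s + t}; counting standard monomials gives mu = 4. Corank 1: A-series; mu = 4 gives A_4.

A_{4}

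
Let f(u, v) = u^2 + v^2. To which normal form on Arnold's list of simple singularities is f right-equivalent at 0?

The Hessian of f at 0 has rank 2. Corank 0: nondegenerate Morse point, so A_1.

A_1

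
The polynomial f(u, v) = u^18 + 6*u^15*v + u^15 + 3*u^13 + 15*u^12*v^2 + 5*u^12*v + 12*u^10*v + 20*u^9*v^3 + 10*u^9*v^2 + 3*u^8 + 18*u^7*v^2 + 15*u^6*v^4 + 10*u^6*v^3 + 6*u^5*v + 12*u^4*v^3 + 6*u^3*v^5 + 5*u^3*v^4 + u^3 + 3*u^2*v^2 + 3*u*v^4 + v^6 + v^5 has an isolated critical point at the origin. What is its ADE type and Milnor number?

Type E_{8}, Milnor number mu = 8.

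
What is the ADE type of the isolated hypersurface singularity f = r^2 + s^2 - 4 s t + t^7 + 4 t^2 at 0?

A_6

The Hessian of f at 0 is [[2, -4, 0], [-4, 8, 0], [0, 0, 2]] with rank 2, so corank 1. A Groebner basis of the Jacobian ideal J(f) in C{s,t,r} is {t^6, s - 2*t, r}; counting standard monomials gives mu = 6. Corank 1: A-series; mu = 6 gives A_6.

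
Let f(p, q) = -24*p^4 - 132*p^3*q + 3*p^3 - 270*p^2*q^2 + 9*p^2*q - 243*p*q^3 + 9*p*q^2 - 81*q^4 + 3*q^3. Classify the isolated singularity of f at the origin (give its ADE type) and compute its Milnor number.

Type E7, Milnor number mu = 7.

The Hessian of f at 0 has rank 0. Corank 2; j^3 = 3*(p + q)^3 is a perfect cube, so E-series; the 4-jet and mu = 7 give E_7.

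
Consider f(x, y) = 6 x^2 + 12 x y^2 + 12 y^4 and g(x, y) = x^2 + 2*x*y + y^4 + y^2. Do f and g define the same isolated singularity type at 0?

The Hessian of f at 0 has rank 1. Corank 1: A-series; mu = 3 gives A_3. The Hessian of g at 0 has rank 1. Corank 1: A-series; mu = 3 gives A_3. Both have type A_3, hence right-equivalent.

Yes.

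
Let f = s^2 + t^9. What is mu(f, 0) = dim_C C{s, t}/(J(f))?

8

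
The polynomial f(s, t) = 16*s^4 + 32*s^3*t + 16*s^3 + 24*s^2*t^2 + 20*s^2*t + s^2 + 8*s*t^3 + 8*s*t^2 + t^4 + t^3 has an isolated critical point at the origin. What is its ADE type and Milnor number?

Type A_{2}, Milnor number mu = 2.

The Hessian of f at 0 has rank 1. Corank 1: A-series; mu = 2 gives A_2.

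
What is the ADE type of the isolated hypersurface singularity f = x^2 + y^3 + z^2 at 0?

The Hessian of f at 0 is [[2, 0, 0], [0, 0, 0], [0, 0, 2]] with rank 2, so corank 1. A Groebner basis of the Jacobian ideal J(f) in C{x,y,z} is {y^2, x, z}; counting standard monomials gives mu = 2. Corank 1: A-series; mu = 2 gives A_2.

A_2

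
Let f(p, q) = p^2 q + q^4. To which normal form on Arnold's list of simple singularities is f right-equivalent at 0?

D5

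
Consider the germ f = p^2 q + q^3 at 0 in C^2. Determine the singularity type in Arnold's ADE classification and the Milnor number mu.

Type D_4, Milnor number mu = 4.

The Hessian of f at 0 is [[0, 0], [0, 0]] with rank 0, so corank 2. A Groebner basis of the Jacobian ideal J(f) in C{p,q} is {q^3, p^2 + 3*q^2, p*q}; counting standard monomials gives mu = 4. Corank 2; j^3 = q*(p^2 + q^2) splits into three distinct lines over C (the quadratic factor has nonzero discriminant), so D_4.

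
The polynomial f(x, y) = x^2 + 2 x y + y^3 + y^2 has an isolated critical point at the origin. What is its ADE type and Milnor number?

The Hessian of f at 0 has rank 1. Corank 1: A-series; mu = 2 gives A_2.

Type A_{2}, Milnor number mu = 2.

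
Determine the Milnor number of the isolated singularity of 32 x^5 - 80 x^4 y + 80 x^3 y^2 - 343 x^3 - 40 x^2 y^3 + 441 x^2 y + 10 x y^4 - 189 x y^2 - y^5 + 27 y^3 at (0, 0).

8

The Hessian of f at 0 has rank 0. Corank 2; j^3 = -(7*x - 3*y)^3 is a perfect cube, so E-series; the 5-jet and mu = 8 give E_8.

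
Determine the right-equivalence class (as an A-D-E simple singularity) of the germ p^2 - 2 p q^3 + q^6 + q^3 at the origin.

A_{2}

The Hessian of f at 0 has rank 1. Corank 1: A-series; mu = 2 gives A_2.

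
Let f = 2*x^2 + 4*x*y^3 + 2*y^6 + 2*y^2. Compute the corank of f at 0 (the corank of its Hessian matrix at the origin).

0

The Hessian at 0 is [[4, 0], [0, 4]] of rank 2; hence corank 0.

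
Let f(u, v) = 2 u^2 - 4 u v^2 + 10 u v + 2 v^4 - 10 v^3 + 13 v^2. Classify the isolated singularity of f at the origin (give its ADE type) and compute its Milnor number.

The Hessian of f at 0 is [[4, 10], [10, 26]] with rank 2, so corank 0. A Groebner basis of the Jacobian ideal J(f) in C{u,v} is {u, v}; counting standard monomials gives mu = 1. Corank 0: nondegenerate Morse point, so A_1.

Type A1, Milnor number mu = 1.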